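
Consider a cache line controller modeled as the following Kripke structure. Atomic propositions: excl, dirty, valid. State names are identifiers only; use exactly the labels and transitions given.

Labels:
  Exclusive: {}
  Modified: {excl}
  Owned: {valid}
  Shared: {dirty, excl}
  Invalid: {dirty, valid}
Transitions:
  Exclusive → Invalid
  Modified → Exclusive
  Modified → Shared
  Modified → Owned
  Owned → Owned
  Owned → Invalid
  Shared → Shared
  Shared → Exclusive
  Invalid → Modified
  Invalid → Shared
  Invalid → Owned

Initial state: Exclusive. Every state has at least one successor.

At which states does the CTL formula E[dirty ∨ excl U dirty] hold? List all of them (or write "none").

States satisfying dirty ∨ excl: {Modified, Shared, Invalid}.
States satisfying dirty: {Shared, Invalid}.
States satisfying E[dirty ∨ excl U dirty]: {Modified, Shared, Invalid}.

{Modified, Shared, Invalid}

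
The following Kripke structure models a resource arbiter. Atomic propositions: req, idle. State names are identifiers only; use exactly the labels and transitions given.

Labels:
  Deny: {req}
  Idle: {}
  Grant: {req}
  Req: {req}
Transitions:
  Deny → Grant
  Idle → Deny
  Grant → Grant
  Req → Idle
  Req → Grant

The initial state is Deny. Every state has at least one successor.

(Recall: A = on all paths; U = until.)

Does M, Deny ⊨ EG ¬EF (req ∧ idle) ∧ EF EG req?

States satisfying ¬EF (req ∧ idle): {Deny, Idle, Grant, Req}.
States satisfying EG ¬EF (req ∧ idle): {Deny, Idle, Grant, Req}.
States satisfying EG req: {Deny, Grant, Req}.
States satisfying EF EG req: {Deny, Idle, Grant, Req}.
States satisfying EG ¬EF (req ∧ idle) ∧ EF EG req: {Deny, Idle, Grant, Req}.
Deny ∈ Sat(EG ¬EF (req ∧ idle) ∧ EF EG req).

Holds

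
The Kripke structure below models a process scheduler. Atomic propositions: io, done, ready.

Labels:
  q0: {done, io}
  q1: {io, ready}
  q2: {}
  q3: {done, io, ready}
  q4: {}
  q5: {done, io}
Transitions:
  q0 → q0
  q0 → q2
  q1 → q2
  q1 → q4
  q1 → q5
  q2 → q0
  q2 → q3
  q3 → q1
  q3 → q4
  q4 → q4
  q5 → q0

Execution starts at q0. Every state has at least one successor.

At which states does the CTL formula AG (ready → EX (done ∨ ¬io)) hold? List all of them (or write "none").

States satisfying ready → EX (done ∨ ¬io): {q0, q1, q2, q3, q4, q5}.
States satisfying AG (ready → EX (done ∨ ¬io)): {q0, q1, q2, q3, q4, q5}.

{q0, q1, q2, q3, q4, q5}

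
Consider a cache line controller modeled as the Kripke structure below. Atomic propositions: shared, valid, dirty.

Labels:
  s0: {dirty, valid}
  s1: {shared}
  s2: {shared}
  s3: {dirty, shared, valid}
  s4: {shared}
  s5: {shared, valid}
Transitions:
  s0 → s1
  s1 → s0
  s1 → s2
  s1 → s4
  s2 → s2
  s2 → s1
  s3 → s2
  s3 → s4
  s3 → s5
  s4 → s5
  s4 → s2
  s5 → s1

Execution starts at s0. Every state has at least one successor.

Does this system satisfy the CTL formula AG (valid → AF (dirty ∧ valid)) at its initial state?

No

States satisfying valid → AF (dirty ∧ valid): {s0, s1, s2, s3, s4}.
States satisfying AG (valid → AF (dirty ∧ valid)): ∅.
s5 is reachable from s0 and violates valid → AF (dirty ∧ valid), so AG fails at s0.
s0 ∉ Sat(AG (valid → AF (dirty ∧ valid))).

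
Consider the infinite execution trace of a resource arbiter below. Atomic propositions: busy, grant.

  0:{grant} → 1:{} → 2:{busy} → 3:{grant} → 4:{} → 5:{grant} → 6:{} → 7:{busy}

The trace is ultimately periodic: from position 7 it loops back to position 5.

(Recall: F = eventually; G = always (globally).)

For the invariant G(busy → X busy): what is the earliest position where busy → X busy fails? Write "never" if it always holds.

Check busy → X busy at each position in order: 0 ✓, 1 ✓.
At position 2 the labels are {busy} and the next position 3 has {grant}, so busy → X busy is false there. This is the first violation.

2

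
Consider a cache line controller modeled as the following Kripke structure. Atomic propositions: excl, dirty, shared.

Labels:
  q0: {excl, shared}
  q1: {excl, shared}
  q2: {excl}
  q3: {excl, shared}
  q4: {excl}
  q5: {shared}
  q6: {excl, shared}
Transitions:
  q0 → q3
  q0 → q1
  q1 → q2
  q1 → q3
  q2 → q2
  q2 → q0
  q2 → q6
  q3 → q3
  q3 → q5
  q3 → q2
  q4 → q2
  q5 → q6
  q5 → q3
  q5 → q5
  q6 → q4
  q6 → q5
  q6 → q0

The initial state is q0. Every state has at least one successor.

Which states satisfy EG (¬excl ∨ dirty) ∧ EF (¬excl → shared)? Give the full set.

States satisfying ¬excl ∨ dirty: {q5}.
States satisfying EG (¬excl ∨ dirty): {q5}.
States satisfying ¬excl → shared: {q0, q1, q2, q3, q4, q5, q6}.
States satisfying EF (¬excl → shared): {q0, q1, q2, q3, q4, q5, q6}.
States satisfying EG (¬excl ∨ dirty) ∧ EF (¬excl → shared): {q5}.

{q5}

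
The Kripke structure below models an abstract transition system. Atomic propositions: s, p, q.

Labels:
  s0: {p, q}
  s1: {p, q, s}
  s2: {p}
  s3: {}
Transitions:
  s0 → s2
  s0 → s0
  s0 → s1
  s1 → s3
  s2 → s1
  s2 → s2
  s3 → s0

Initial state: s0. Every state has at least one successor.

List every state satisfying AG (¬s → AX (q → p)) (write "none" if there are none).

{s0, s1, s2, s3}

States satisfying ¬s → AX (q → p): {s0, s1, s2, s3}.
States satisfying AG (¬s → AX (q → p)): {s0, s1, s2, s3}.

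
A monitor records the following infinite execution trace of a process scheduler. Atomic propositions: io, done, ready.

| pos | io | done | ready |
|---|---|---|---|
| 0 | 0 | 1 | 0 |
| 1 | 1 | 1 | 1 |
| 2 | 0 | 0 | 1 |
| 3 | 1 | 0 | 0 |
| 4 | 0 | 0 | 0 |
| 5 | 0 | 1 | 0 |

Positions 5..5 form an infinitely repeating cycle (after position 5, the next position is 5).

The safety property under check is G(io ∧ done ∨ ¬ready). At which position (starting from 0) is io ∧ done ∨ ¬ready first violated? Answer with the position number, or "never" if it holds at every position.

Check io ∧ done ∨ ¬ready at each position in order: 0 ✓, 1 ✓.
At position 2 the labels are {ready}, so io ∧ done ∨ ¬ready is false there. This is the first violation.

2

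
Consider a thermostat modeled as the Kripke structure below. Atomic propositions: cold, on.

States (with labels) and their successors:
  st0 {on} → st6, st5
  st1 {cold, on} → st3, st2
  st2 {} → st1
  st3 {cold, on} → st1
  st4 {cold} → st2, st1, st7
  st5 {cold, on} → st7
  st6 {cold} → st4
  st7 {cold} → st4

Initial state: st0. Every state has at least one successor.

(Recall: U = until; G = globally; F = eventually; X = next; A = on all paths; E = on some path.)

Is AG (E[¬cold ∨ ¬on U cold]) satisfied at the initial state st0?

Satisfied

States satisfying E[¬cold ∨ ¬on U cold]: {st0, st1, st2, st3, st4, st5, st6, st7}.
States satisfying AG (E[¬cold ∨ ¬on U cold]): {st0, st1, st2, st3, st4, st5, st6, st7}.
Every state reachable from st0 satisfies E[¬cold ∨ ¬on U cold].
st0 ∈ Sat(AG (E[¬cold ∨ ¬on U cold])).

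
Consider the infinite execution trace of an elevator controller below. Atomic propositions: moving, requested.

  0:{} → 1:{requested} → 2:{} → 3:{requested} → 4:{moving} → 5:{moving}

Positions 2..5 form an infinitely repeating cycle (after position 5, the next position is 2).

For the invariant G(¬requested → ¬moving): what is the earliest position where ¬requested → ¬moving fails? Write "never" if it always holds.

4

Check ¬requested → ¬moving at each position in order: 0 ✓, 1 ✓, 2 ✓, 3 ✓.
At position 4 the labels are {moving}, so ¬requested → ¬moving is false there. This is the first violation.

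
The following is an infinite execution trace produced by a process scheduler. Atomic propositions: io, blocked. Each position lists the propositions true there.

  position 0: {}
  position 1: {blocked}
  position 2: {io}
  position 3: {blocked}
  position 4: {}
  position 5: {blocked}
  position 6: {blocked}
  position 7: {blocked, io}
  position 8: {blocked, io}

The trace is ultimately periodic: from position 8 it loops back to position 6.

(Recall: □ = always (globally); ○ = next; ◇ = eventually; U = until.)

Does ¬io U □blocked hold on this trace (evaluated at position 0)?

Walking from position 0: at position 2, □blocked has not yet held and ¬io fails, so ¬io U □blocked is false.

Violated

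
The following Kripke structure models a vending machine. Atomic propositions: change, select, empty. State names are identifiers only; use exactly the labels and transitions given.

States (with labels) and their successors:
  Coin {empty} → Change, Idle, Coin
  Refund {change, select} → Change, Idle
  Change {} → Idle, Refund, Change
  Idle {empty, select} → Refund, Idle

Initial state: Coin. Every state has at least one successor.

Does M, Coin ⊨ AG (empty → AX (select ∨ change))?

Violated

States satisfying empty → AX (select ∨ change): {Refund, Change, Idle}.
States satisfying AG (empty → AX (select ∨ change)): {Refund, Change, Idle}.
Coin is reachable from Coin and violates empty → AX (select ∨ change), so AG fails at Coin.
Coin ∉ Sat(AG (empty → AX (select ∨ change))).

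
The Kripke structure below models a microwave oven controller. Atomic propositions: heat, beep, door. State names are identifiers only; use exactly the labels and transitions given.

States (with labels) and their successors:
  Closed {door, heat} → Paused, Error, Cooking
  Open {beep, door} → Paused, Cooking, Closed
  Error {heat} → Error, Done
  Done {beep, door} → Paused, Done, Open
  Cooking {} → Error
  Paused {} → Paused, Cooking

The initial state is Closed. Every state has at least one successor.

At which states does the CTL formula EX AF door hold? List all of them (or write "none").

States satisfying AF door: {Closed, Open, Done}.
States satisfying EX AF door: {Open, Error, Done}.

{Open, Error, Done}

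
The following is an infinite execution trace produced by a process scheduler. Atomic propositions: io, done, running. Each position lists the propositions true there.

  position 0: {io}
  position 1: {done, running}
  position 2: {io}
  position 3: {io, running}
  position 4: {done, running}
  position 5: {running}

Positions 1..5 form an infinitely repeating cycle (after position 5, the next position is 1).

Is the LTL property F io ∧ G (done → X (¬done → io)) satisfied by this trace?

Violated

io holds at position 0, which is reachable from 0, so F io holds.
done → X (¬done → io) must hold at every position from 0 onward. It fails at position 4, so G (done → X (¬done → io)) is false.
Positions where done holds: 1, 4.
Check X (¬done → io) at each: 1→ok, 4→fails.
At position 0: F io is true; G (done → X (¬done → io)) is false; so F io ∧ G (done → X (¬done → io)) is false.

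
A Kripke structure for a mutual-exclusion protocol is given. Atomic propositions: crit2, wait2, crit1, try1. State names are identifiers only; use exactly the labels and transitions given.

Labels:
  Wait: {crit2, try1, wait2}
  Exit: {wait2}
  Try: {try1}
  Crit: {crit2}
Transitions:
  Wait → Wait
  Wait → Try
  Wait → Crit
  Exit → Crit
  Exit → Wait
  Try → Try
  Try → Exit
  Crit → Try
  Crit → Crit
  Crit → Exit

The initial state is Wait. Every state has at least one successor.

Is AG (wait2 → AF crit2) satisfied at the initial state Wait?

States satisfying wait2 → AF crit2: {Wait, Exit, Try, Crit}.
States satisfying AG (wait2 → AF crit2): {Wait, Exit, Try, Crit}.
Every state reachable from Wait satisfies wait2 → AF crit2.
Wait ∈ Sat(AG (wait2 → AF crit2)).

Yes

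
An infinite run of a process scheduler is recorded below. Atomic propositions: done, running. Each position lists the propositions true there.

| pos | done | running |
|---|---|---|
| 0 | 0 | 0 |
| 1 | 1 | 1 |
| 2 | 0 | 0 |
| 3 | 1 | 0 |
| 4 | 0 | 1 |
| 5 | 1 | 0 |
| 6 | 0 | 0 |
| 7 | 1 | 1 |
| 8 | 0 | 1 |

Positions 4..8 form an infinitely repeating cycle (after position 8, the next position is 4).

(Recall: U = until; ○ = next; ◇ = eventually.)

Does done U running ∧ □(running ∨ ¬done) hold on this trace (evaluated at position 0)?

Walking from position 0: at position 0, running has not yet held and done fails, so done U running is false.
running ∨ ¬done must hold at every position from 0 onward. It fails at position 3, so □(running ∨ ¬done) is false.
At position 0: done U running is false; □(running ∨ ¬done) is false; so done U running ∧ □(running ∨ ¬done) is false.

No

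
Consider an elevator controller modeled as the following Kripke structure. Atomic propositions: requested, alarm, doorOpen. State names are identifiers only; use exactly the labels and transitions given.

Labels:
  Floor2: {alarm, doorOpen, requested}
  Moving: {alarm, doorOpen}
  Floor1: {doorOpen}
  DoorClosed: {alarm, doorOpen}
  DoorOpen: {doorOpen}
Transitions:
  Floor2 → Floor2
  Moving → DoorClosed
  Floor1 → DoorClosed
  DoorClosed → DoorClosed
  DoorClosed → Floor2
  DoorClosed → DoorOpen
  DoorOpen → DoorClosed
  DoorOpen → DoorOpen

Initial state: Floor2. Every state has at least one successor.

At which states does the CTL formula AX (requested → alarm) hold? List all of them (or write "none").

States satisfying requested → alarm: {Floor2, Moving, Floor1, DoorClosed, DoorOpen}.
States satisfying AX (requested → alarm): {Floor2, Moving, Floor1, DoorClosed, DoorOpen}.

{Floor2, Moving, Floor1, DoorClosed, DoorOpen}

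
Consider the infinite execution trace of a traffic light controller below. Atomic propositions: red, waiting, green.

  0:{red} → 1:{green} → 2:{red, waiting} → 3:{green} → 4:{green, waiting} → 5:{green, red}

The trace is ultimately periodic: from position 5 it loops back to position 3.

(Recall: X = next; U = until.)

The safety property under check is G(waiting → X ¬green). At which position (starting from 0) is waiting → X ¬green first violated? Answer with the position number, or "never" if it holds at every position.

2

Check waiting → X ¬green at each position in order: 0 ✓, 1 ✓.
At position 2 the labels are {red, waiting} and the next position 3 has {green}, so waiting → X ¬green is false there. This is the first violation.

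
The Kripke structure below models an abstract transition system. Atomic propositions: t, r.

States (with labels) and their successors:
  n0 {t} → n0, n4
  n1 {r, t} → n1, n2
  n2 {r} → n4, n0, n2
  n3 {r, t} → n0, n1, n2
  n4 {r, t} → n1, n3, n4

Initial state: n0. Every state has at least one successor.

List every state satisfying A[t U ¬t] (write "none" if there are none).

{n2}

States satisfying t: {n0, n1, n3, n4}.
States satisfying ¬t: {n2}.
States satisfying A[t U ¬t]: {n2}.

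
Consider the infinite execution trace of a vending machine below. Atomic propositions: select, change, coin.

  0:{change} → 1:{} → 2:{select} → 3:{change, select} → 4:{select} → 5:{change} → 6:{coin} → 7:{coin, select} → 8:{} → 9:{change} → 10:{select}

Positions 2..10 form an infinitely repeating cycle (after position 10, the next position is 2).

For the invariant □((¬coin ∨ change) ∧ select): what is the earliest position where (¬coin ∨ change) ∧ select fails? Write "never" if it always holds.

At position 0 the labels are {change}, so (¬coin ∨ change) ∧ select is false there. This is the first violation.

0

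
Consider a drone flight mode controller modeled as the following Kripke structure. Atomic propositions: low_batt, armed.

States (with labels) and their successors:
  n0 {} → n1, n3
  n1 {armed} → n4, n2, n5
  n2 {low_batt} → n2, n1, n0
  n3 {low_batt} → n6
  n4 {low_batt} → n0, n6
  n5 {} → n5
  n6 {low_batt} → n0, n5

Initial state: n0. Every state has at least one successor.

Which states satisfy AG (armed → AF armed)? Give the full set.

{n0, n1, n2, n3, n4, n5, n6}

States satisfying armed → AF armed: {n0, n1, n2, n3, n4, n5, n6}.
States satisfying AG (armed → AF armed): {n0, n1, n2, n3, n4, n5, n6}.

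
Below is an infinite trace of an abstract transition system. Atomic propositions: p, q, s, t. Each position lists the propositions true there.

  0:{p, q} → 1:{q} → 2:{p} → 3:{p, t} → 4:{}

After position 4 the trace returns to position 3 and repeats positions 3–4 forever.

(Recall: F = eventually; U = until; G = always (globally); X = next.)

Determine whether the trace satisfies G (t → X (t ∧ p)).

Violated

t → X (t ∧ p) must hold at every position from 0 onward. It fails at position 3, so G (t → X (t ∧ p)) is false.
Positions where t holds: 3.
Check X (t ∧ p) at each: 3→fails.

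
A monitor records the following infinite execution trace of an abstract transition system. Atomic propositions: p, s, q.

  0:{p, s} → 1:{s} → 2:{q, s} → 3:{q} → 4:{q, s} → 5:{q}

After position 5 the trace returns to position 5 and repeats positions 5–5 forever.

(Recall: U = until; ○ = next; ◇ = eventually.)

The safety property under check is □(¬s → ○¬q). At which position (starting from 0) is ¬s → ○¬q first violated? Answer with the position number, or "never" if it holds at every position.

Check ¬s → ○¬q at each position in order: 0 ✓, 1 ✓, 2 ✓.
At position 3 the labels are {q} and the next position 4 has {q, s}, so ¬s → ○¬q is false there. This is the first violation.

3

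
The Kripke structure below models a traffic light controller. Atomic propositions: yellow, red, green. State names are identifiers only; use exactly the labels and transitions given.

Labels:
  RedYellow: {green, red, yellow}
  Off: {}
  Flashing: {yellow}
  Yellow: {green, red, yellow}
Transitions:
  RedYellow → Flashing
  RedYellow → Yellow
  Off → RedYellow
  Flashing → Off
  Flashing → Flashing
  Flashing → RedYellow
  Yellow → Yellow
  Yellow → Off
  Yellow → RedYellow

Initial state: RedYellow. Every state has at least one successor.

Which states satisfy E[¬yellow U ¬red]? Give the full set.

States satisfying ¬yellow: {Off}.
States satisfying ¬red: {Off, Flashing}.
States satisfying E[¬yellow U ¬red]: {Off, Flashing}.

{Off, Flashing}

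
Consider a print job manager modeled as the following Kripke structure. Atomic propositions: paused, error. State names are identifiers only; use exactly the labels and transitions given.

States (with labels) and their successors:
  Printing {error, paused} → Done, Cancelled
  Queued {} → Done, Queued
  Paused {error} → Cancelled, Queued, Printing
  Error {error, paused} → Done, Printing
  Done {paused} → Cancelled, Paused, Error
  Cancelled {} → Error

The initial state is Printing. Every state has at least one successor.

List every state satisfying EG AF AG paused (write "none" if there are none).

none

States satisfying AF AG paused: ∅.
States satisfying EG AF AG paused: ∅.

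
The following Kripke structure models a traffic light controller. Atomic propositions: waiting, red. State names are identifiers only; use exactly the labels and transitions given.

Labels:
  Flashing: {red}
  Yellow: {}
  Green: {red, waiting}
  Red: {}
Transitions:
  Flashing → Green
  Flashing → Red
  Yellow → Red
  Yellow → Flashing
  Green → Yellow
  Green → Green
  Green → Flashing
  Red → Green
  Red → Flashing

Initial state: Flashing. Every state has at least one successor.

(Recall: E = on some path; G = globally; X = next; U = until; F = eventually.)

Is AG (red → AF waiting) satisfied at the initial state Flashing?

No

States satisfying red → AF waiting: {Yellow, Green, Red}.
States satisfying AG (red → AF waiting): ∅.
Flashing is reachable from Flashing and violates red → AF waiting, so AG fails at Flashing.
Flashing ∉ Sat(AG (red → AF waiting)).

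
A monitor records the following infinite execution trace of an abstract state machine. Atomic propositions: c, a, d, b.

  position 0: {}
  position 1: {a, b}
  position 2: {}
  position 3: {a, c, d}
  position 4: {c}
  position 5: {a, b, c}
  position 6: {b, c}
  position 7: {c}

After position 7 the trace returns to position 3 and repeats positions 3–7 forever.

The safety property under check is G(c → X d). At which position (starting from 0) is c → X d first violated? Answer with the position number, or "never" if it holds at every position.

Check c → X d at each position in order: 0 ✓, 1 ✓, 2 ✓.
At position 3 the labels are {a, c, d} and the next position 4 has {c}, so c → X d is false there. This is the first violation.

3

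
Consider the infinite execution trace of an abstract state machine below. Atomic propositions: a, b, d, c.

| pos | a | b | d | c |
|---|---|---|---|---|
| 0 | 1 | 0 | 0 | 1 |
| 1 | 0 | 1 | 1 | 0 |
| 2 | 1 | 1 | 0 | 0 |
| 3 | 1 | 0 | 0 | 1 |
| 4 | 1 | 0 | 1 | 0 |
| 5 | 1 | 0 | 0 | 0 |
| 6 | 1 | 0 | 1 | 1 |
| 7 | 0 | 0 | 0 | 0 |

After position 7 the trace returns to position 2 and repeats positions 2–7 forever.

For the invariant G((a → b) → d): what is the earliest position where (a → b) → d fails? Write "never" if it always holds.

2

Check (a → b) → d at each position in order: 0 ✓, 1 ✓.
At position 2 the labels are {a, b}, so (a → b) → d is false there. This is the first violation.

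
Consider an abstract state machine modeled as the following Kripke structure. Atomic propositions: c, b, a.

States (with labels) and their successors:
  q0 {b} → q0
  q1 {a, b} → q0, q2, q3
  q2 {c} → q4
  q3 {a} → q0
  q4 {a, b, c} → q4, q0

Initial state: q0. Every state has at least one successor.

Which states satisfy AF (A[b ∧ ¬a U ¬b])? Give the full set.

{q2, q3}

States satisfying A[b ∧ ¬a U ¬b]: {q2, q3}.
States satisfying AF (A[b ∧ ¬a U ¬b]): {q2, q3}.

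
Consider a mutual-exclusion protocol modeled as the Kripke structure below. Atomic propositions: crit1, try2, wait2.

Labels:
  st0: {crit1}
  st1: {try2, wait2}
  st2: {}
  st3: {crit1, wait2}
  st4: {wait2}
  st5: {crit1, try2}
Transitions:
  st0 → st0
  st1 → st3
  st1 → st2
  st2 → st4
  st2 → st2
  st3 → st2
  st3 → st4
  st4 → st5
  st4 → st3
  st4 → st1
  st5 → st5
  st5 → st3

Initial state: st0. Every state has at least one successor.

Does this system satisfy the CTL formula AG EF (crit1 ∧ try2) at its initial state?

States satisfying EF (crit1 ∧ try2): {st1, st2, st3, st4, st5}.
States satisfying AG EF (crit1 ∧ try2): {st1, st2, st3, st4, st5}.
st0 is reachable from st0 and violates EF (crit1 ∧ try2), so AG fails at st0.
st0 ∉ Sat(AG EF (crit1 ∧ try2)).

No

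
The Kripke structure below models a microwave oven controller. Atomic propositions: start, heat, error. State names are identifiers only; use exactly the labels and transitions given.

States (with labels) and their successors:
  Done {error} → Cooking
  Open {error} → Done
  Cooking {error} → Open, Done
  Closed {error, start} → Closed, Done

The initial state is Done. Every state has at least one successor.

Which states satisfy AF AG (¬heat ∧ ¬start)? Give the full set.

{Done, Open, Cooking}

States satisfying AG (¬heat ∧ ¬start): {Done, Open, Cooking}.
States satisfying AF AG (¬heat ∧ ¬start): {Done, Open, Cooking}.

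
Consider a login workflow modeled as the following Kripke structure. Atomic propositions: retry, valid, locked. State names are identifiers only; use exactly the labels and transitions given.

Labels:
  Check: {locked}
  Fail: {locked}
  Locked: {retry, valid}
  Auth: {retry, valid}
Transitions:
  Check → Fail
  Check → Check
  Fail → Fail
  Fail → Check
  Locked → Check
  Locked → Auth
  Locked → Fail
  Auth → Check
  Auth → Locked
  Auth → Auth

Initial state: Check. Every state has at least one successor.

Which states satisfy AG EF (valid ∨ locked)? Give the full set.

{Check, Fail, Locked, Auth}

States satisfying EF (valid ∨ locked): {Check, Fail, Locked, Auth}.
States satisfying AG EF (valid ∨ locked): {Check, Fail, Locked, Auth}.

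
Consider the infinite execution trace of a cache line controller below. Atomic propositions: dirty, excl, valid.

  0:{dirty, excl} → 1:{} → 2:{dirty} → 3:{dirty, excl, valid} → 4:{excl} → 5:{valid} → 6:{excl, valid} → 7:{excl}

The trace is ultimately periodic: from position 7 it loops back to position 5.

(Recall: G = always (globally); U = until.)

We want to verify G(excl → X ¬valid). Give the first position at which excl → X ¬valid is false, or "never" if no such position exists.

4

Check excl → X ¬valid at each position in order: 0 ✓, 1 ✓, 2 ✓, 3 ✓.
At position 4 the labels are {excl} and the next position 5 has {valid}, so excl → X ¬valid is false there. This is the first violation.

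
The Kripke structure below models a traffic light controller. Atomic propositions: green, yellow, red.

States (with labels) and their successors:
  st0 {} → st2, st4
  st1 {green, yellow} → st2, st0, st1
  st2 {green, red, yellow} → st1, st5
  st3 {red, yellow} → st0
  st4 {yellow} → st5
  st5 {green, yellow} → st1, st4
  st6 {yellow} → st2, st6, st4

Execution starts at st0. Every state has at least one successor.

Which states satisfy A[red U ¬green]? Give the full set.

{st0, st3, st4, st6}

States satisfying red: {st2, st3}.
States satisfying ¬green: {st0, st3, st4, st6}.
States satisfying A[red U ¬green]: {st0, st3, st4, st6}.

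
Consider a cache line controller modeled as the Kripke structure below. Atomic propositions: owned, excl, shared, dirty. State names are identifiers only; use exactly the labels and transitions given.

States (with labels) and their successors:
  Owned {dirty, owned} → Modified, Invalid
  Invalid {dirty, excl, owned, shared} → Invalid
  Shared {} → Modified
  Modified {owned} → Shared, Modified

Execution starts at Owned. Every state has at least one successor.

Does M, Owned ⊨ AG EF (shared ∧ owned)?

Does not hold

States satisfying EF (shared ∧ owned): {Owned, Invalid}.
States satisfying AG EF (shared ∧ owned): {Invalid}.
Modified is reachable from Owned and violates EF (shared ∧ owned), so AG fails at Owned.
Owned ∉ Sat(AG EF (shared ∧ owned)).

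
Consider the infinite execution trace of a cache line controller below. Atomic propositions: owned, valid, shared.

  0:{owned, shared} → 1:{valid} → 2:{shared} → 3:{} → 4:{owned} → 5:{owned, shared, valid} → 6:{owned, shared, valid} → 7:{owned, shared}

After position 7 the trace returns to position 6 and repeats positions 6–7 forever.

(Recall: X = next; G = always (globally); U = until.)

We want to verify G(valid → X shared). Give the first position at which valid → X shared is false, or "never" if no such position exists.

never

valid → X shared holds at every position 0..7, and those are all the positions the trace ever visits, so the invariant G(valid → X shared) is never violated.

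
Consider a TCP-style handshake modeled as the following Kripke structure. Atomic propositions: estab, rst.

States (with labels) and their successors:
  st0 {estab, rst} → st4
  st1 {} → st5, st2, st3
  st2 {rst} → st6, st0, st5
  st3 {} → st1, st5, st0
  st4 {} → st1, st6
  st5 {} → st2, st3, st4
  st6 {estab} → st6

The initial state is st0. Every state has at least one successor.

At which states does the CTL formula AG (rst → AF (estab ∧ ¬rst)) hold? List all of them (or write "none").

{st6}

States satisfying rst → AF (estab ∧ ¬rst): {st1, st3, st4, st5, st6}.
States satisfying AG (rst → AF (estab ∧ ¬rst)): {st6}.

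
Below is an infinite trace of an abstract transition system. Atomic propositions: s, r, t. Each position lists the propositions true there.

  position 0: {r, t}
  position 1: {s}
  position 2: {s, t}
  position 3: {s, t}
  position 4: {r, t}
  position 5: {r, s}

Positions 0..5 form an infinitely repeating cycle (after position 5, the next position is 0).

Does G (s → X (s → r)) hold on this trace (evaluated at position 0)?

s → X (s → r) must hold at every position from 0 onward. It fails at position 1, so G (s → X (s → r)) is false.
Positions where s holds: 1, 2, 3, 5.
Check X (s → r) at each: 1→fails, 2→fails, 3→ok, 5→ok.

Does not hold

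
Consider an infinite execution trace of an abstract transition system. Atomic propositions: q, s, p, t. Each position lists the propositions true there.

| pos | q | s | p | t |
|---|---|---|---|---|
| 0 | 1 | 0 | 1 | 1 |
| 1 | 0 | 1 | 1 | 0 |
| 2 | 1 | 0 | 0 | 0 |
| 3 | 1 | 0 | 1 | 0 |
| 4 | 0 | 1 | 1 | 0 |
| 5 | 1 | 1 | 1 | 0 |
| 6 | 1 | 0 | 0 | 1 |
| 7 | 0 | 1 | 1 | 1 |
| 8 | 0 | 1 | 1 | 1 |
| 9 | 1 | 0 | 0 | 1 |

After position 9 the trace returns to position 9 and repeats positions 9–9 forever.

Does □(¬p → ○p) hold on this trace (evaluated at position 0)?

Violated

¬p → ○p must hold at every position from 0 onward. It fails at position 9, so □(¬p → ○p) is false.
Positions where ¬p holds: 2, 6, 9.
Check ○p at each: 2→ok, 6→ok, 9→fails.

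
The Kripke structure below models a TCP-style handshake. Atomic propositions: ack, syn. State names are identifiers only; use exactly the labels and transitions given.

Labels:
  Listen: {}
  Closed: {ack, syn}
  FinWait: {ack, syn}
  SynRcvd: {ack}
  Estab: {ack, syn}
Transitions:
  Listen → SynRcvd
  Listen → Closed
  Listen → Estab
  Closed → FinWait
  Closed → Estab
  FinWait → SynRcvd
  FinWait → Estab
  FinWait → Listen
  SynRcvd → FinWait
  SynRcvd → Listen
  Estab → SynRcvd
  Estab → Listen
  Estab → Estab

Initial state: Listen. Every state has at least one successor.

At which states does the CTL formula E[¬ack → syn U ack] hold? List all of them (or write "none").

States satisfying ¬ack → syn: {Closed, FinWait, SynRcvd, Estab}.
States satisfying ack: {Closed, FinWait, SynRcvd, Estab}.
States satisfying E[¬ack → syn U ack]: {Closed, FinWait, SynRcvd, Estab}.

{Closed, FinWait, SynRcvd, Estab}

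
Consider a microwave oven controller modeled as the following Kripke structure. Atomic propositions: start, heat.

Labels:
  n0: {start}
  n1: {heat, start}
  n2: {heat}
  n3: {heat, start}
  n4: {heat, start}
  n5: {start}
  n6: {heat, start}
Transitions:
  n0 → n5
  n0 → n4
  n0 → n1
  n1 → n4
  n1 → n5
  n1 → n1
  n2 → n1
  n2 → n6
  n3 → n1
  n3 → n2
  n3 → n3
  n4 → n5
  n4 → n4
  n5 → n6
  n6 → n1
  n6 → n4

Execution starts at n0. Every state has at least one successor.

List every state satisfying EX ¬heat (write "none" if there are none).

States satisfying ¬heat: {n0, n5}.
States satisfying EX ¬heat: {n0, n1, n4}.

{n0, n1, n4}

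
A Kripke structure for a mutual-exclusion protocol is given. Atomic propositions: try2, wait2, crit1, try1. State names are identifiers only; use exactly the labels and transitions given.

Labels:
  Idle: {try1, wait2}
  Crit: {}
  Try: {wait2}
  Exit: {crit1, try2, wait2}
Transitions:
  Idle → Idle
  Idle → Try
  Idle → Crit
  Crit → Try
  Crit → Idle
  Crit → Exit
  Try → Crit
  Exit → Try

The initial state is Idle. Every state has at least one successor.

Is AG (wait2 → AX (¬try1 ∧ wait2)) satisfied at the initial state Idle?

States satisfying wait2 → AX (¬try1 ∧ wait2): {Crit, Exit}.
States satisfying AG (wait2 → AX (¬try1 ∧ wait2)): ∅.
Idle is reachable from Idle and violates wait2 → AX (¬try1 ∧ wait2), so AG fails at Idle.
Idle ∉ Sat(AG (wait2 → AX (¬try1 ∧ wait2))).

Violated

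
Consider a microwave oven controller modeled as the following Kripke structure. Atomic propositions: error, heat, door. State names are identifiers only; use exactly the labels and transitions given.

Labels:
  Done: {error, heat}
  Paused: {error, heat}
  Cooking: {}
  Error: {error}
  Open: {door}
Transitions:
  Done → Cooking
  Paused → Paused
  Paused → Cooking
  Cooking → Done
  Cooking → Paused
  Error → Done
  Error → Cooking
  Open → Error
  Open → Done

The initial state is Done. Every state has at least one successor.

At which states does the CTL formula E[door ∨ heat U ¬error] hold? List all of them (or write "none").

{Done, Paused, Cooking, Open}

States satisfying door ∨ heat: {Done, Paused, Open}.
States satisfying ¬error: {Cooking, Open}.
States satisfying E[door ∨ heat U ¬error]: {Done, Paused, Cooking, Open}.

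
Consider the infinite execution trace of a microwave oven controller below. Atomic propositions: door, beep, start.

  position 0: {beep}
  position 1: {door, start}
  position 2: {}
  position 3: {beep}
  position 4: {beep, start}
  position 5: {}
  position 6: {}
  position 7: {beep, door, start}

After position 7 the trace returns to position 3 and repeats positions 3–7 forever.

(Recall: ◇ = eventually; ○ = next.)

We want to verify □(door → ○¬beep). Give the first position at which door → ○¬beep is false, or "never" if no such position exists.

Check door → ○¬beep at each position in order: 0 ✓, 1 ✓, 2 ✓, 3 ✓, 4 ✓, 5 ✓, 6 ✓.
At position 7 the labels are {beep, door, start} and the next position 3 has {beep}, so door → ○¬beep is false there. This is the first violation.

7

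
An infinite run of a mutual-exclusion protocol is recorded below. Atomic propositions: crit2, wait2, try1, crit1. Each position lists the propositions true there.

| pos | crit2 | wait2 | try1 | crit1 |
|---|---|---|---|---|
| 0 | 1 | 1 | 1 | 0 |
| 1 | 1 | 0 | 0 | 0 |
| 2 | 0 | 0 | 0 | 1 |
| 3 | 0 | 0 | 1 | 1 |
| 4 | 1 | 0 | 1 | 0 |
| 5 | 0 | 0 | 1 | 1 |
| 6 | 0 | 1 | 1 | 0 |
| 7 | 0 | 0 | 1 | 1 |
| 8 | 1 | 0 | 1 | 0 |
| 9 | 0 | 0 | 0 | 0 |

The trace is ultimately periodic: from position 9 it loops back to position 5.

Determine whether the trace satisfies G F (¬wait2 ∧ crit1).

F (¬wait2 ∧ crit1) holds at every position 0..9, and those are all positions ever visited, so G F (¬wait2 ∧ crit1) holds.

Satisfied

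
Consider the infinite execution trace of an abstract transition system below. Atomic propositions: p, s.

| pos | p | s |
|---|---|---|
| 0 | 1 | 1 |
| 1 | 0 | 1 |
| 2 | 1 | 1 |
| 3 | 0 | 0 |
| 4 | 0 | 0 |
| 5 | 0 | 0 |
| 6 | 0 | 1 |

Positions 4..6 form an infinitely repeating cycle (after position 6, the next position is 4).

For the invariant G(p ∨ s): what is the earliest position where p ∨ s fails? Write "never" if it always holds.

3

Check p ∨ s at each position in order: 0 ✓, 1 ✓, 2 ✓.
At position 3 the labels are {}, so p ∨ s is false there. This is the first violation.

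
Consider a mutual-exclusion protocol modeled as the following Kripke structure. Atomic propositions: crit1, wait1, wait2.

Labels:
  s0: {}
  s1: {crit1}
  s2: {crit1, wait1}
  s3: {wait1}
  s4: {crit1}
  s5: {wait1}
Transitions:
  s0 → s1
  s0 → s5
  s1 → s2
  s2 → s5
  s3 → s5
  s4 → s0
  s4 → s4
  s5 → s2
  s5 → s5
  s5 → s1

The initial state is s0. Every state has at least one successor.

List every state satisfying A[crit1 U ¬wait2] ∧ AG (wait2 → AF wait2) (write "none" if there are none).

{s0, s1, s2, s3, s4, s5}

States satisfying crit1: {s1, s2, s4}.
States satisfying ¬wait2: {s0, s1, s2, s3, s4, s5}.
States satisfying A[crit1 U ¬wait2]: {s0, s1, s2, s3, s4, s5}.
States satisfying wait2 → AF wait2: {s0, s1, s2, s3, s4, s5}.
States satisfying AG (wait2 → AF wait2): {s0, s1, s2, s3, s4, s5}.
States satisfying A[crit1 U ¬wait2] ∧ AG (wait2 → AF wait2): {s0, s1, s2, s3, s4, s5}.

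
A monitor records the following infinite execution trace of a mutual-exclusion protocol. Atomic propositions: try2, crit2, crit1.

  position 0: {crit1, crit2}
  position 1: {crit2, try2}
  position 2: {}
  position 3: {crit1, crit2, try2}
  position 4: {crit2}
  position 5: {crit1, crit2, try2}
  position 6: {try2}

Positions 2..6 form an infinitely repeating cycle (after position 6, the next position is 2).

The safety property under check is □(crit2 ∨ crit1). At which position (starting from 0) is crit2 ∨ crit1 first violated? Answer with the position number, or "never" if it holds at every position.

2

Check crit2 ∨ crit1 at each position in order: 0 ✓, 1 ✓.
At position 2 the labels are {}, so crit2 ∨ crit1 is false there. This is the first violation.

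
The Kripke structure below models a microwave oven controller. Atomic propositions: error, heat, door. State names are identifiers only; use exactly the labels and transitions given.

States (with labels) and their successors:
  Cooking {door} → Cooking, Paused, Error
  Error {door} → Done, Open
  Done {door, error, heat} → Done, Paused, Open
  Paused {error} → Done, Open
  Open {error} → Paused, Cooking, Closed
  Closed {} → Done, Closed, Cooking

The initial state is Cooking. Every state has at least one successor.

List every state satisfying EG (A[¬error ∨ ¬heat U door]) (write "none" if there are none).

States satisfying A[¬error ∨ ¬heat U door]: {Cooking, Error, Done}.
States satisfying EG (A[¬error ∨ ¬heat U door]): {Cooking, Error, Done}.

{Cooking, Error, Done}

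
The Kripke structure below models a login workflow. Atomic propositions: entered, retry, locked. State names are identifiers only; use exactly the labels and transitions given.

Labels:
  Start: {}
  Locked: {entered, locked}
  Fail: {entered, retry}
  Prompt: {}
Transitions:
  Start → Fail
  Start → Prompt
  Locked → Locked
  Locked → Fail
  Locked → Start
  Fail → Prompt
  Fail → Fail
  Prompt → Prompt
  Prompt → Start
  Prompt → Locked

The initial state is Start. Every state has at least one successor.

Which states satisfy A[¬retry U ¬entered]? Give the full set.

{Start, Prompt}

States satisfying ¬retry: {Start, Locked, Prompt}.
States satisfying ¬entered: {Start, Prompt}.
States satisfying A[¬retry U ¬entered]: {Start, Prompt}.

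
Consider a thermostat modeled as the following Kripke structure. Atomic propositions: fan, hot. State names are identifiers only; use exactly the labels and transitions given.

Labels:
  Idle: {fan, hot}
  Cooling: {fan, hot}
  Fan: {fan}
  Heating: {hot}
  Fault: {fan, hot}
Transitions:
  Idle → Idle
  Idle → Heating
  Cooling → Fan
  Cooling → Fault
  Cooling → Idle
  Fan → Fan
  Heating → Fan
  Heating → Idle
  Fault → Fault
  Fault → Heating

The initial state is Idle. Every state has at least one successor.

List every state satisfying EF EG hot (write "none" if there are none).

States satisfying EG hot: {Idle, Cooling, Heating, Fault}.
States satisfying EF EG hot: {Idle, Cooling, Heating, Fault}.

{Idle, Cooling, Heating, Fault}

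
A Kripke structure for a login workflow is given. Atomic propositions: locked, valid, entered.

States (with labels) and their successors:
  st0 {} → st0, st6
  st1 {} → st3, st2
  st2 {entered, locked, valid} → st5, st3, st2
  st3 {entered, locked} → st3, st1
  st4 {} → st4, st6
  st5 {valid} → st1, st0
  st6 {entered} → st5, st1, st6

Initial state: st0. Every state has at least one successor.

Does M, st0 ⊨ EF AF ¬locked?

Yes

States satisfying AF ¬locked: {st0, st1, st4, st5, st6}.
States satisfying EF AF ¬locked: {st0, st1, st2, st3, st4, st5, st6}.
Some path from st0 reaches a state where AF ¬locked holds.
st0 ∈ Sat(EF AF ¬locked).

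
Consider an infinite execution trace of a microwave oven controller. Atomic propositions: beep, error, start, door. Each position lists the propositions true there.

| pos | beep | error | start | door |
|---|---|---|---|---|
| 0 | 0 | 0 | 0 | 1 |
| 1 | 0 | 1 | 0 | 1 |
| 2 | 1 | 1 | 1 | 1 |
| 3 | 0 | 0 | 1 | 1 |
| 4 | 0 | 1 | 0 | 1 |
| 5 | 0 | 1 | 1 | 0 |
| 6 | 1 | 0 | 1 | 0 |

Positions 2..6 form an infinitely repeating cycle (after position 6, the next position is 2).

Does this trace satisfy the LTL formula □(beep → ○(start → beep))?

Violated

beep → ○(start → beep) must hold at every position from 0 onward. It fails at position 2, so □(beep → ○(start → beep)) is false.
Positions where beep holds: 2, 6.
Check ○(start → beep) at each: 2→fails, 6→ok.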